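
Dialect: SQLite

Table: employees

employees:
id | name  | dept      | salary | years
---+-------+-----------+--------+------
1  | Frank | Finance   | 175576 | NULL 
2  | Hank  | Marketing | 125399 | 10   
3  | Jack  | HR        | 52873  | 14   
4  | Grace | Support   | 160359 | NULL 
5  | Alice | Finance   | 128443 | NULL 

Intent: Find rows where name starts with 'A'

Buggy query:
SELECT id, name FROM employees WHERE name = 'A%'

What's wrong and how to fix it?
Bug: '=' compares the literal string including the % character; pattern matching needs LIKE

Fix: Use LIKE for wildcard pattern matching

Corrected query:
SELECT id, name FROM employees WHERE name LIKE 'A%'

Result:
id | name 
---+------
5  | Alice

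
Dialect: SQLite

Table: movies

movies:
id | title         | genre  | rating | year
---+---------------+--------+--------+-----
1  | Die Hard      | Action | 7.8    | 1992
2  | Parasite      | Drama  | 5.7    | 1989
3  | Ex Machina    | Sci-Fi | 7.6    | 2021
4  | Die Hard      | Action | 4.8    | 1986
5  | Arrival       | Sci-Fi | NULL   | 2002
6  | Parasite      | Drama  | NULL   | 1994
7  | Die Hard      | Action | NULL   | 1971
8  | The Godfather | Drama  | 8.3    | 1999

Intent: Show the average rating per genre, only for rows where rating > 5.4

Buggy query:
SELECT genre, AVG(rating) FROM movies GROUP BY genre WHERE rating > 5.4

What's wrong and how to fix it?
Bug: Row-level WHERE must come before GROUP BY in the clause order

Fix: Move the WHERE clause before GROUP BY

Corrected query:
SELECT genre, AVG(rating) FROM movies WHERE rating > 5.4 GROUP BY genre

Result:
genre  | AVG(rating)
-------+------------
Action | 7.8        
Drama  | 7          
Sci-Fi | 7.6        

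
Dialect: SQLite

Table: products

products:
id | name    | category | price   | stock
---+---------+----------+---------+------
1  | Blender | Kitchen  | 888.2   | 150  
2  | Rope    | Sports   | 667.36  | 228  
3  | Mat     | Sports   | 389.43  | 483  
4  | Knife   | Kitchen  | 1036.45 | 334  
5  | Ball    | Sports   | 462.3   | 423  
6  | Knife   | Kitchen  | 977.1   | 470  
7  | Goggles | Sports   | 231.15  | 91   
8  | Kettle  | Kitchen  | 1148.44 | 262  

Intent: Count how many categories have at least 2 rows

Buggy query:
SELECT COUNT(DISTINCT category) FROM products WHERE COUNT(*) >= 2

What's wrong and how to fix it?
Bug: COUNT(*) cannot appear in WHERE; the per-group count doesn't exist yet

Fix: Use a subquery that GROUPs and filters with HAVING, then count its rows

Corrected query:
SELECT COUNT(*) FROM (SELECT category FROM products GROUP BY category HAVING COUNT(*) >= 2)

Result:
COUNT(*)
--------
2       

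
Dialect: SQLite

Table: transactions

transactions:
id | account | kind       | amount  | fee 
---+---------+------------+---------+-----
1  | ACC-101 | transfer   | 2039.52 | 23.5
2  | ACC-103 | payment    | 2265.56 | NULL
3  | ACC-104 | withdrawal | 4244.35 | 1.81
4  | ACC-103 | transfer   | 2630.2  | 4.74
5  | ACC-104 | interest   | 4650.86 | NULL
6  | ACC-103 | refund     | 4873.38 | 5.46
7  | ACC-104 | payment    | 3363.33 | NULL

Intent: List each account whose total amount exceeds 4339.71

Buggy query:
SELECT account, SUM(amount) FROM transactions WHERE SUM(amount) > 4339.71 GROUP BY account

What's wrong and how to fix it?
Bug: SUM(amount) is an aggregate, but WHERE filters rows before aggregation

Fix: Use HAVING (which filters groups after aggregation) instead of WHERE

Corrected query:
SELECT account, SUM(amount) FROM transactions GROUP BY account HAVING SUM(amount) > 4339.71

Result:
account | SUM(amount)
--------+------------
ACC-103 | 9769.14    
ACC-104 | 12258.54   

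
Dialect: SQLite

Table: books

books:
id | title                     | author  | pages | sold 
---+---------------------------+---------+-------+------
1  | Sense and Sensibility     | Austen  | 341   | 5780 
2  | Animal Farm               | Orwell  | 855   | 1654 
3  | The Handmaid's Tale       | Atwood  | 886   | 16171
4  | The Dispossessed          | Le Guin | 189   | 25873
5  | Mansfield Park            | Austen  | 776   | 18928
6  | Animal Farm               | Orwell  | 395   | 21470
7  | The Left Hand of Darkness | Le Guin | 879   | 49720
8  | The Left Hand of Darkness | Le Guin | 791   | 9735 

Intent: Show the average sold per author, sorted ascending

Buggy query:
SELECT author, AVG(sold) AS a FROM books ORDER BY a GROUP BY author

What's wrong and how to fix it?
Bug: GROUP BY must precede ORDER BY

Fix: Reorder: SELECT … FROM … GROUP BY … ORDER BY …

Corrected query:
SELECT author, AVG(sold) AS a FROM books GROUP BY author ORDER BY a

Result:
author  | a           
--------+-------------
Orwell  | 11562       
Austen  | 12354       
Atwood  | 16171       
Le Guin | 28442.666667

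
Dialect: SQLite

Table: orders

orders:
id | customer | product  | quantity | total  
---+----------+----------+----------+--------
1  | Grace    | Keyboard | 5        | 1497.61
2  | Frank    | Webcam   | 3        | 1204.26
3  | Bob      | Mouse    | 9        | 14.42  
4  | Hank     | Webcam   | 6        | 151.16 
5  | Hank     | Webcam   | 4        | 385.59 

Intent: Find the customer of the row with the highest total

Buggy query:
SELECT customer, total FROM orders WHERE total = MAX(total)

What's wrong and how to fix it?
Bug: WHERE is evaluated per row; an aggregate over the whole table isn't defined there

Fix: Wrap MAX in a scalar subquery so WHERE compares against a single value

Corrected query:
SELECT customer, total FROM orders WHERE total = (SELECT MAX(total) FROM orders)

Result:
customer | total  
---------+--------
Grace    | 1497.61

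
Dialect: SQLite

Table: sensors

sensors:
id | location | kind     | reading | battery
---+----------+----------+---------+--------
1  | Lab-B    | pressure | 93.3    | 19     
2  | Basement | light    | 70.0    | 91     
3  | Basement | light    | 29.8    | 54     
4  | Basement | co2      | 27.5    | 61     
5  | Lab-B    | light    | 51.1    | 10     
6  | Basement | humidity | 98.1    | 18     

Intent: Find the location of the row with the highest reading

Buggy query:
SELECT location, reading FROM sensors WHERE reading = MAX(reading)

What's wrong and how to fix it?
Bug: MAX(reading) is an aggregate and cannot be used directly in WHERE

Fix: Wrap MAX in a scalar subquery so WHERE compares against a single value

Corrected query:
SELECT location, reading FROM sensors WHERE reading = (SELECT MAX(reading) FROM sensors)

Result:
location | reading
---------+--------
Basement | 98.1   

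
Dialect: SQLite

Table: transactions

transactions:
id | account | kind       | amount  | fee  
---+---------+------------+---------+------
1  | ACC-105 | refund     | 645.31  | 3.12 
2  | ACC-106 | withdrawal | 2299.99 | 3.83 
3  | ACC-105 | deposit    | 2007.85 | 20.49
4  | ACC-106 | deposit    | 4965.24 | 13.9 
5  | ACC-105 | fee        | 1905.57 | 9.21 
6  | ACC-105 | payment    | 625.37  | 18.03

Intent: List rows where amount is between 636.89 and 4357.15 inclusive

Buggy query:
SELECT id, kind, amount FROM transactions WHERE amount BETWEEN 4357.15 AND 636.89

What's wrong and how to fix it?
Bug: BETWEEN expects the lower bound first; with 4357.15 AND 636.89 the range is empty

Fix: Swap the bounds so the smaller value comes first

Corrected query:
SELECT id, kind, amount FROM transactions WHERE amount BETWEEN 636.89 AND 4357.15

Result:
id | kind       | amount 
---+------------+--------
1  | refund     | 645.31 
2  | withdrawal | 2299.99
3  | deposit    | 2007.85
5  | fee        | 1905.57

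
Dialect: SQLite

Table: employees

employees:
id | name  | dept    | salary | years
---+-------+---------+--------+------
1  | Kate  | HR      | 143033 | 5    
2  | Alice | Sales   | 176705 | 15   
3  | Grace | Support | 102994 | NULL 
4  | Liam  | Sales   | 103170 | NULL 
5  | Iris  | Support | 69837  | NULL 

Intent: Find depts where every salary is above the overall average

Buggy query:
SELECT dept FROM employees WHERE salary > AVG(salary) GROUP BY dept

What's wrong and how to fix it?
Bug: WHERE evaluates per row before aggregation, so AVG() is unavailable

Fix: Use a subquery for AVG and a HAVING MIN(...) filter so the condition holds for every row in the group

Corrected query:
SELECT dept FROM employees GROUP BY dept HAVING MIN(salary) > (SELECT AVG(salary) FROM employees)

Result:
dept
----
HR  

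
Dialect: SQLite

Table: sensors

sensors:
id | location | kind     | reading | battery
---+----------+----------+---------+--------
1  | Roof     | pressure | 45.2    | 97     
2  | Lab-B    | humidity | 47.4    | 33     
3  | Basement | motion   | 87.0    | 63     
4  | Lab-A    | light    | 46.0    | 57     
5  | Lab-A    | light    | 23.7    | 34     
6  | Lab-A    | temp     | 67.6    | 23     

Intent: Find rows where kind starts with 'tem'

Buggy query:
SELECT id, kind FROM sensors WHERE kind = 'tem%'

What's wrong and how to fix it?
Bug: Wildcards only work with LIKE; '=' treats '%' as a literal character

Fix: Use LIKE for wildcard pattern matching

Corrected query:
SELECT id, kind FROM sensors WHERE kind LIKE 'tem%'

Result:
id | kind
---+-----
6  | temp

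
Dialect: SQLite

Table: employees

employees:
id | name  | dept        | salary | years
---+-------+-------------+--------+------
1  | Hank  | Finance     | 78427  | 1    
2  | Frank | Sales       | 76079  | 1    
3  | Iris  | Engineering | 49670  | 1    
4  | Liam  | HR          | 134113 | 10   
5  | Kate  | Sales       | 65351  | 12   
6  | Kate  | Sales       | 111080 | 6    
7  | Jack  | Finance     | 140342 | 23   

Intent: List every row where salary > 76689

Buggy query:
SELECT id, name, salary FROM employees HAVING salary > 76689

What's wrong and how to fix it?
Bug: HAVING filters the output of aggregation, but this query has no GROUP BY and no aggregate functions, so SQLite rejects it (HAVING clause on a non-aggregate query); the condition here is per row

Fix: Use WHERE for row-level filtering

Corrected query:
SELECT id, name, salary FROM employees WHERE salary > 76689

Result:
id | name | salary
---+------+-------
1  | Hank | 78427 
4  | Liam | 134113
6  | Kate | 111080
7  | Jack | 140342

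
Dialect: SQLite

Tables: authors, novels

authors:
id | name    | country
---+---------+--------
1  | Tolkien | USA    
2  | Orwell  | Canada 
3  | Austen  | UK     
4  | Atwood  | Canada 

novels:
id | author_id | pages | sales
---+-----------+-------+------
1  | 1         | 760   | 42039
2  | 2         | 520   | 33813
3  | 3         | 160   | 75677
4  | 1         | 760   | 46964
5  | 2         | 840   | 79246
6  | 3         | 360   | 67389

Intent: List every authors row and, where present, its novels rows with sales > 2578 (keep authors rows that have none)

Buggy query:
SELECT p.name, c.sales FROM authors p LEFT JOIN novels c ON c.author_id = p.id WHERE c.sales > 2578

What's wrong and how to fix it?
Bug: A WHERE condition on the right-hand table after LEFT JOIN drops unmatched parents

Fix: Put 'c.sales > 2578' in the JOIN's ON clause instead of WHERE

Corrected query:
SELECT p.name, c.sales FROM authors p LEFT JOIN novels c ON c.author_id = p.id AND c.sales > 2578

Result:
name    | sales
--------+------
Tolkien | 42039
Tolkien | 46964
Orwell  | 33813
Orwell  | 79246
Austen  | 67389
Austen  | 75677
Atwood  | NULL 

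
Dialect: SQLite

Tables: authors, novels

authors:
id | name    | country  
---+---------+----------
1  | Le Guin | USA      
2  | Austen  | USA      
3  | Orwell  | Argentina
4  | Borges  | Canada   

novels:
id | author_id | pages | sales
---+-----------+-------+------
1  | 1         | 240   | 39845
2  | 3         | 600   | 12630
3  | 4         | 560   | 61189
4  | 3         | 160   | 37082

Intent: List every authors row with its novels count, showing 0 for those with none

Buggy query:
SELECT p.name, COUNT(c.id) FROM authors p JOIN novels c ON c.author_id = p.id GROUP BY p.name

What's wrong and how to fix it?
Bug: An inner join excludes parents with zero children

Fix: Switch to LEFT JOIN to retain unmatched parent rows

Corrected query:
SELECT p.name, COUNT(c.id) FROM authors p LEFT JOIN novels c ON c.author_id = p.id GROUP BY p.name

Result:
name    | COUNT(c.id)
--------+------------
Austen  | 0          
Borges  | 1          
Le Guin | 1          
Orwell  | 2          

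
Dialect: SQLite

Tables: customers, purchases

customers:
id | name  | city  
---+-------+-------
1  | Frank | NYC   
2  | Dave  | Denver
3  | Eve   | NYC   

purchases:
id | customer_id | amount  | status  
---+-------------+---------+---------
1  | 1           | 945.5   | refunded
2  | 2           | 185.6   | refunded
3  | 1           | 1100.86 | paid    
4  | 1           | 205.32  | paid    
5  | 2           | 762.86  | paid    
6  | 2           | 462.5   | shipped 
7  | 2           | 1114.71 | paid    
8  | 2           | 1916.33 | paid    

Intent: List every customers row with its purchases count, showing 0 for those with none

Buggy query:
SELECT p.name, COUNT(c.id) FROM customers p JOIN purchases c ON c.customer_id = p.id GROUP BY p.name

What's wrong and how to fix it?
Bug: An inner join excludes parents with zero children

Fix: Switch to LEFT JOIN to retain unmatched parent rows

Corrected query:
SELECT p.name, COUNT(c.id) FROM customers p LEFT JOIN purchases c ON c.customer_id = p.id GROUP BY p.name

Result:
name  | COUNT(c.id)
------+------------
Dave  | 5          
Eve   | 0          
Frank | 3          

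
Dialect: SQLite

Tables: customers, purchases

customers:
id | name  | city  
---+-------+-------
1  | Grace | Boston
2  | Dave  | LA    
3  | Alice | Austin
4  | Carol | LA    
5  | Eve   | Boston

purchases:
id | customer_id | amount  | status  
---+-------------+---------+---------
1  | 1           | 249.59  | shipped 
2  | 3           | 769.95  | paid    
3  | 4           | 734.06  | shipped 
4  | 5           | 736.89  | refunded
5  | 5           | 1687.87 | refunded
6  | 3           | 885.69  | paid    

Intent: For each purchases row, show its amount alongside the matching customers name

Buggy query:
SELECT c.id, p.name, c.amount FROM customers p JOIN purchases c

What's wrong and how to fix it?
Bug: JOIN with no ON clause produces a cartesian product; every purchases row pairs with every customers row

Fix: Specify the join condition linking the foreign key to the parent id

Corrected query:
SELECT c.id, p.name, c.amount FROM customers p JOIN purchases c ON c.customer_id = p.id

Result:
id | name  | amount 
---+-------+--------
1  | Grace | 249.59 
2  | Alice | 769.95 
3  | Carol | 734.06 
4  | Eve   | 736.89 
5  | Eve   | 1687.87
6  | Alice | 885.69 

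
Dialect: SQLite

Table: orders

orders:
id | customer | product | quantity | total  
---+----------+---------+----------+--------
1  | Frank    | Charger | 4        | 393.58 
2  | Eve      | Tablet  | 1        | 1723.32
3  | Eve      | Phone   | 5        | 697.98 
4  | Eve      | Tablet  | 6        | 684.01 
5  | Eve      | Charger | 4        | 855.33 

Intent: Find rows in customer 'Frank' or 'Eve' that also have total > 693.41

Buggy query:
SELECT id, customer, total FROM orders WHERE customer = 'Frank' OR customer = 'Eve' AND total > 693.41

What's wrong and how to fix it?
Bug: AND binds tighter than OR, so this parses as customer = 'Frank' OR (customer = 'Eve' AND total > 693.41)

Fix: Group the OR with parentheses (or use IN), then AND the threshold

Corrected query:
SELECT id, customer, total FROM orders WHERE (customer = 'Frank' OR customer = 'Eve') AND total > 693.41

Result:
id | customer | total  
---+----------+--------
2  | Eve      | 1723.32
3  | Eve      | 697.98 
5  | Eve      | 855.33 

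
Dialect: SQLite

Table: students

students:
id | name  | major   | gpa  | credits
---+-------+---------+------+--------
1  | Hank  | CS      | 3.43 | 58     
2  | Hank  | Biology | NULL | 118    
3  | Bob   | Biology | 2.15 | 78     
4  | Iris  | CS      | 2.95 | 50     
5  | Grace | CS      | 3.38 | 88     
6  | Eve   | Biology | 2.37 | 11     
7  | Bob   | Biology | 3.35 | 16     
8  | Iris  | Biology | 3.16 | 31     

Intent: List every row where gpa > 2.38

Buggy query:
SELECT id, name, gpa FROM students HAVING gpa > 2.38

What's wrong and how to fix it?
Bug: HAVING filters the output of aggregation, but this query has no GROUP BY and no aggregate functions, so SQLite rejects it (HAVING clause on a non-aggregate query); the condition here is per row

Fix: Use WHERE for row-level filtering

Corrected query:
SELECT id, name, gpa FROM students WHERE gpa > 2.38

Result:
id | name  | gpa 
---+-------+-----
1  | Hank  | 3.43
4  | Iris  | 2.95
5  | Grace | 3.38
7  | Bob   | 3.35
8  | Iris  | 3.16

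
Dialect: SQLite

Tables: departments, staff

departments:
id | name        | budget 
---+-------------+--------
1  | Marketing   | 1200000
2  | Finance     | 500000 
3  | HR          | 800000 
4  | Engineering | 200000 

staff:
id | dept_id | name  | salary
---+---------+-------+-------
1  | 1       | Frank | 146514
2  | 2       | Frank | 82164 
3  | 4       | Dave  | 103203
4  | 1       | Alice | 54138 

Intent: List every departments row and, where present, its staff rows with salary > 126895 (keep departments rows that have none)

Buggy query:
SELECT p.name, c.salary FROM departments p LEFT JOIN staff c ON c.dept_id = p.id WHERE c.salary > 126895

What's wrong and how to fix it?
Bug: Filtering c.salary in WHERE discards the NULL rows produced by LEFT JOIN, turning it into an inner join

Fix: Move the right-table condition into the ON clause so unmatched parents are kept

Corrected query:
SELECT p.name, c.salary FROM departments p LEFT JOIN staff c ON c.dept_id = p.id AND c.salary > 126895

Result:
name        | salary
------------+-------
Marketing   | 146514
Finance     | NULL  
HR          | NULL  
Engineering | NULL  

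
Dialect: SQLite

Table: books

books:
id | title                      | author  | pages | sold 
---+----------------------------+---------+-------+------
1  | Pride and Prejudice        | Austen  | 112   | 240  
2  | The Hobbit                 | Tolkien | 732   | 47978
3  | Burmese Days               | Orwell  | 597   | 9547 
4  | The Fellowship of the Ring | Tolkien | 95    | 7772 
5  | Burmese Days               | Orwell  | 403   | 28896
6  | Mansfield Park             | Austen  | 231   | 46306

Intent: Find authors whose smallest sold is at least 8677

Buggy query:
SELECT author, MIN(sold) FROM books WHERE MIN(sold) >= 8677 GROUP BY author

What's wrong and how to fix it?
Bug: MIN() in WHERE is a misuse of aggregate

Fix: Replace WHERE with HAVING after the GROUP BY

Corrected query:
SELECT author, MIN(sold) FROM books GROUP BY author HAVING MIN(sold) >= 8677

Result:
author | MIN(sold)
-------+----------
Orwell | 9547     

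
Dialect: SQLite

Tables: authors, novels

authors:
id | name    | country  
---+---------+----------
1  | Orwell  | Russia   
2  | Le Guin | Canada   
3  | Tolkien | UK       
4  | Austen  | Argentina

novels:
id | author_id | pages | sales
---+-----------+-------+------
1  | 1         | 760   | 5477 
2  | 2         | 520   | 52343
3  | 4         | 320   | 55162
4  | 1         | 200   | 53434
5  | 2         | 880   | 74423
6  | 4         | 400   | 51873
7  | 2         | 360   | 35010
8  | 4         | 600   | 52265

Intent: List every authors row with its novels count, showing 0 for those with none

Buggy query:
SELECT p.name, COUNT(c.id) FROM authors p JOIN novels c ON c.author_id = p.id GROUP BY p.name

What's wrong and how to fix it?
Bug: An inner join excludes parents with zero children

Fix: Use LEFT JOIN so parents without children still appear (COUNT(c.id) gives 0)

Corrected query:
SELECT p.name, COUNT(c.id) FROM authors p LEFT JOIN novels c ON c.author_id = p.id GROUP BY p.name

Result:
name    | COUNT(c.id)
--------+------------
Austen  | 3          
Le Guin | 3          
Orwell  | 2          
Tolkien | 0          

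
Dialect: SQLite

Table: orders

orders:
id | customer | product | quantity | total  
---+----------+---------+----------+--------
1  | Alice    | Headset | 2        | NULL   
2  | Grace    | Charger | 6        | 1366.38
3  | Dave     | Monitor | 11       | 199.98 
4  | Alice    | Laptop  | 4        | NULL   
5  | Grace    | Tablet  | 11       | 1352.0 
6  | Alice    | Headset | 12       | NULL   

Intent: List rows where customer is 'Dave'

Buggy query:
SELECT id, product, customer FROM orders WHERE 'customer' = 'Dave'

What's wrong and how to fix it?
Bug: 'customer' in single quotes is a string literal, not the column; the comparison is literal-vs-literal and never true

Fix: Reference the column as customer without single quotes

Corrected query:
SELECT id, product, customer FROM orders WHERE customer = 'Dave'

Result:
id | product | customer
---+---------+---------
3  | Monitor | Dave    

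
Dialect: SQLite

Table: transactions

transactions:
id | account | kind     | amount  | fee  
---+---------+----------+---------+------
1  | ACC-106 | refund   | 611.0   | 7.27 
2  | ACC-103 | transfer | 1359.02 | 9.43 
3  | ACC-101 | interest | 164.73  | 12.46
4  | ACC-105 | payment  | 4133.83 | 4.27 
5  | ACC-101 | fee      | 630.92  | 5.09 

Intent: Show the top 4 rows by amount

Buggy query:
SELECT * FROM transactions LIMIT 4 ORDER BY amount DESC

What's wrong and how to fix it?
Bug: ORDER BY cannot follow LIMIT; LIMIT is the final clause

Fix: Swap the clauses: ORDER BY first, then LIMIT

Corrected query:
SELECT * FROM transactions ORDER BY amount DESC LIMIT 4

Result:
id | account | kind     | amount  | fee 
---+---------+----------+---------+-----
4  | ACC-105 | payment  | 4133.83 | 4.27
2  | ACC-103 | transfer | 1359.02 | 9.43
5  | ACC-101 | fee      | 630.92  | 5.09
1  | ACC-106 | refund   | 611     | 7.27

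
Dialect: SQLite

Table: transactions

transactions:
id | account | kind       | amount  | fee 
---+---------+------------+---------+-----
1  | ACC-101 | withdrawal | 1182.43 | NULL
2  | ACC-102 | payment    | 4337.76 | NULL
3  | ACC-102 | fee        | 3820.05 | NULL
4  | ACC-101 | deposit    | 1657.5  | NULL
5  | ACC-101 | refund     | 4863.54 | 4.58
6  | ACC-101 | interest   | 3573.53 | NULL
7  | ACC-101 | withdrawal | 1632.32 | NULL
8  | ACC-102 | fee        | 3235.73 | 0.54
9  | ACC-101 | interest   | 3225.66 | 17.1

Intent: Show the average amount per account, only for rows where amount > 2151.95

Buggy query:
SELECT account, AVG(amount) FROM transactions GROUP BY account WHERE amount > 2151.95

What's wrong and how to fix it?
Bug: WHERE cannot follow GROUP BY

Fix: Place WHERE between FROM and GROUP BY

Corrected query:
SELECT account, AVG(amount) FROM transactions WHERE amount > 2151.95 GROUP BY account

Result:
account | AVG(amount)
--------+------------
ACC-101 | 3887.576667
ACC-102 | 3797.846667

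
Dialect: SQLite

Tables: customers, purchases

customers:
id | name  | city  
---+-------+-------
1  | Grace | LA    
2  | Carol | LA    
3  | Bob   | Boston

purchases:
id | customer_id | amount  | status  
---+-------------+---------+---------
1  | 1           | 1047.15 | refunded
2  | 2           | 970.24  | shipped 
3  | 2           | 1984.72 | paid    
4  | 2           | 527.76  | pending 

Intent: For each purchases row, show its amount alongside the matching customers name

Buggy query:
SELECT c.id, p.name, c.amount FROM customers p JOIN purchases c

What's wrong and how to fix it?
Bug: Missing join condition: each purchases row is matched to all customers rows instead of just its own

Fix: Add ON c.customer_id = p.id to the JOIN

Corrected query:
SELECT c.id, p.name, c.amount FROM customers p JOIN purchases c ON c.customer_id = p.id

Result:
id | name  | amount 
---+-------+--------
1  | Grace | 1047.15
2  | Carol | 970.24 
3  | Carol | 1984.72
4  | Carol | 527.76 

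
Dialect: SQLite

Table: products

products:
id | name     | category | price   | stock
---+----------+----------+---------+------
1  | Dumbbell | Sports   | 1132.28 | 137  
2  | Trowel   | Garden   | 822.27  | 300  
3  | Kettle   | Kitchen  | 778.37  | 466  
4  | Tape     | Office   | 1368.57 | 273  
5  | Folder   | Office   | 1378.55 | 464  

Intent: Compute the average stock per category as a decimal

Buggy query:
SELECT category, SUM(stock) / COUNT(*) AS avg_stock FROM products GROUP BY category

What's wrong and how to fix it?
Bug: Both operands are integers, so '/' performs integer division and truncates

Fix: Cast one side to REAL so the division keeps the fractional part

Corrected query:
SELECT category, SUM(stock) * 1.0 / COUNT(*) AS avg_stock FROM products GROUP BY category

Result:
category | avg_stock
---------+----------
Garden   | 300      
Kitchen  | 466      
Office   | 368.5    
Sports   | 137      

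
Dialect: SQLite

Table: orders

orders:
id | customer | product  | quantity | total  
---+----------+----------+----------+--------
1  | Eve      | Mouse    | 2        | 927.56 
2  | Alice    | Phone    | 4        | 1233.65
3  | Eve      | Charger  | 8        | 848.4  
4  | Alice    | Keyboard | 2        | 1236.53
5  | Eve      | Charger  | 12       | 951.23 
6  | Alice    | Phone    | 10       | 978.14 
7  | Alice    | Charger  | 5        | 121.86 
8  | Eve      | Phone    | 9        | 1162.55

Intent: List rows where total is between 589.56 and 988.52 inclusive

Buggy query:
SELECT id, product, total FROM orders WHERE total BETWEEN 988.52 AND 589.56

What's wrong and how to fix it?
Bug: BETWEEN expects the lower bound first; with 988.52 AND 589.56 the range is empty

Fix: Write BETWEEN 589.56 AND 988.52

Corrected query:
SELECT id, product, total FROM orders WHERE total BETWEEN 589.56 AND 988.52

Result:
id | product | total 
---+---------+-------
1  | Mouse   | 927.56
3  | Charger | 848.4 
5  | Charger | 951.23
6  | Phone   | 978.14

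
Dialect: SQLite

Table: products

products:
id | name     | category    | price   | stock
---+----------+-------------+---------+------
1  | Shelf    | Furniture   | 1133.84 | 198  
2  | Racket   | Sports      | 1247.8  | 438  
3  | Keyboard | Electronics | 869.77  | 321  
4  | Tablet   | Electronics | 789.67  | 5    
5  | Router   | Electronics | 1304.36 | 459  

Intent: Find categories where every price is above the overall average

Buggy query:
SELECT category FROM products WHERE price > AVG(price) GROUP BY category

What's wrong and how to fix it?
Bug: WHERE evaluates per row before aggregation, so AVG() is unavailable

Fix: Compute the overall average in a scalar subquery and compare each group's MIN against it in HAVING

Corrected query:
SELECT category FROM products GROUP BY category HAVING MIN(price) > (SELECT AVG(price) FROM products)

Result:
category 
---------
Furniture
Sports   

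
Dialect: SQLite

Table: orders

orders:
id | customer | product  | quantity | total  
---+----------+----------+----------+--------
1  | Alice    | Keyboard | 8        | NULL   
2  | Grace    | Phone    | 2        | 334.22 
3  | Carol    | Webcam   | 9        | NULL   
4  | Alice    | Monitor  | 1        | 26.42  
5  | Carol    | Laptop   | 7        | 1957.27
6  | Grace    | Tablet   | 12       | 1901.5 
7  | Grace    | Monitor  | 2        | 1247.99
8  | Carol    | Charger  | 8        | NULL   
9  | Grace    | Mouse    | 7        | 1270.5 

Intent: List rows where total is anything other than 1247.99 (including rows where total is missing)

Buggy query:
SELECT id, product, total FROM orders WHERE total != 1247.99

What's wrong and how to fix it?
Bug: Inequality against NULL is unknown, not true; rows with NULL are dropped

Fix: Handle NULL separately with IS NULL alongside the inequality

Corrected query:
SELECT id, product, total FROM orders WHERE total != 1247.99 OR total IS NULL

Result:
id | product  | total  
---+----------+--------
1  | Keyboard | NULL   
2  | Phone    | 334.22 
3  | Webcam   | NULL   
4  | Monitor  | 26.42  
5  | Laptop   | 1957.27
6  | Tablet   | 1901.5 
8  | Charger  | NULL   
9  | Mouse    | 1270.5 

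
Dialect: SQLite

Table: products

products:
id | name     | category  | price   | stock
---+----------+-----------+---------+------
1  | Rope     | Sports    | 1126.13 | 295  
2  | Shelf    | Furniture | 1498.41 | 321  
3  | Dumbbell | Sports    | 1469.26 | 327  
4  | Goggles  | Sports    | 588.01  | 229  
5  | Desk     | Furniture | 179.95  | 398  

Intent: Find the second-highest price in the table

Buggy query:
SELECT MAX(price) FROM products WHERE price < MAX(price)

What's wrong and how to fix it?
Bug: MAX(price) on the right of the comparison is an aggregate-in-WHERE error

Fix: Compute the overall MAX in a subquery, then take MAX of rows below it

Corrected query:
SELECT MAX(price) FROM products WHERE price < (SELECT MAX(price) FROM products)

Result:
MAX(price)
----------
1469.26   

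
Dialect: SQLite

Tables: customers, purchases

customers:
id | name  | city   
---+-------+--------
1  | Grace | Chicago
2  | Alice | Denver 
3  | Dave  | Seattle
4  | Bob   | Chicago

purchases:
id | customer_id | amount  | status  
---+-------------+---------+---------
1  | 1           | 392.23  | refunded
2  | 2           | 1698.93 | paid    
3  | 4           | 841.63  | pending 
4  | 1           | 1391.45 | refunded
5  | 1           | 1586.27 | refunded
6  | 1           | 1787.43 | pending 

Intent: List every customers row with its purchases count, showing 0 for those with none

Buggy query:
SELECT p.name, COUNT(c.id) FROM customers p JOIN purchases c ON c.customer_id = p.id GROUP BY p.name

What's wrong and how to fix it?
Bug: An inner join excludes parents with zero children

Fix: Switch to LEFT JOIN to retain unmatched parent rows

Corrected query:
SELECT p.name, COUNT(c.id) FROM customers p LEFT JOIN purchases c ON c.customer_id = p.id GROUP BY p.name

Result:
name  | COUNT(c.id)
------+------------
Alice | 1          
Bob   | 1          
Dave  | 0          
Grace | 4          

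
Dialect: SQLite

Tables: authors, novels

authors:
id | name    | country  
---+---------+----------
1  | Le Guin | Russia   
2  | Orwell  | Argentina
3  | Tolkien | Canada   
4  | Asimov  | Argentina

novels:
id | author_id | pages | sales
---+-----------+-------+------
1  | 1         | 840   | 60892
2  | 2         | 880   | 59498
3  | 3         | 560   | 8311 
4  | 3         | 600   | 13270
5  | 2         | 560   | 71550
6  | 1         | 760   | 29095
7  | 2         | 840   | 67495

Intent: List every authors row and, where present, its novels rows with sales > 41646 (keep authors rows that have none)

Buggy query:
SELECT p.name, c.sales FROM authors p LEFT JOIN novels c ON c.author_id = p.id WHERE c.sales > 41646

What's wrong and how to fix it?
Bug: A WHERE condition on the right-hand table after LEFT JOIN drops unmatched parents

Fix: Move the right-table condition into the ON clause so unmatched parents are kept

Corrected query:
SELECT p.name, c.sales FROM authors p LEFT JOIN novels c ON c.author_id = p.id AND c.sales > 41646

Result:
name    | sales
--------+------
Le Guin | 60892
Orwell  | 59498
Orwell  | 67495
Orwell  | 71550
Tolkien | NULL 
Asimov  | NULL 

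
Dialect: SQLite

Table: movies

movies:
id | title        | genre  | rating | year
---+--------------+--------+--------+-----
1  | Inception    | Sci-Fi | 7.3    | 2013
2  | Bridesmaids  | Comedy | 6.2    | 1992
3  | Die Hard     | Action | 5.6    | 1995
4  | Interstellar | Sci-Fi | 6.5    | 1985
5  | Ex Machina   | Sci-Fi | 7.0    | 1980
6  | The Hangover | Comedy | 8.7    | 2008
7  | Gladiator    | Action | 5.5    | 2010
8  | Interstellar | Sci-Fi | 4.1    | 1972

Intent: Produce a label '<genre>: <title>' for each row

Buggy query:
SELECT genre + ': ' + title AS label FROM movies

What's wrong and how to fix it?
Bug: '+' is numeric addition; on text columns SQLite converts them to 0 instead of concatenating

Fix: Use the || operator for string concatenation

Corrected query:
SELECT genre || ': ' || title AS label FROM movies

Result:
label               
--------------------
Sci-Fi: Inception   
Comedy: Bridesmaids 
Action: Die Hard    
Sci-Fi: Interstellar
Sci-Fi: Ex Machina  
Comedy: The Hangover
Action: Gladiator   
Sci-Fi: Interstellar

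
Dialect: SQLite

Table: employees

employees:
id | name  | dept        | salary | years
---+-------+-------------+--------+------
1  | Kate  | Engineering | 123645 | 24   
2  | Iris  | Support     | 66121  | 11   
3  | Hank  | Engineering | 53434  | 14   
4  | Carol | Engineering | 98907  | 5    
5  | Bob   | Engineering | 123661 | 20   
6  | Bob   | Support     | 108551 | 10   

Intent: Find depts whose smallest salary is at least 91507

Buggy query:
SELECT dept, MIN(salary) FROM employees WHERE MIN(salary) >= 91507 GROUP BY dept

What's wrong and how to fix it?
Bug: MIN() in WHERE is a misuse of aggregate

Fix: Use HAVING for the per-group MIN condition

Corrected query:
SELECT dept, MIN(salary) FROM employees GROUP BY dept HAVING MIN(salary) >= 91507

Result:
(no rows)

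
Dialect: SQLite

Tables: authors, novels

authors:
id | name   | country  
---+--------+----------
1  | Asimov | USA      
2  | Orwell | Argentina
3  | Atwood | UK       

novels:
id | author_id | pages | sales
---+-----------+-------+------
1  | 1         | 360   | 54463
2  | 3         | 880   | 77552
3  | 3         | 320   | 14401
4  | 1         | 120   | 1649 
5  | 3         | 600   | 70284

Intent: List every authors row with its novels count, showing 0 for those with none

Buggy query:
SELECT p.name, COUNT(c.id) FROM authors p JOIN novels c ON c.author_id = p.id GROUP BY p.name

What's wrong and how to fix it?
Bug: An inner join excludes parents with zero children

Fix: Use LEFT JOIN so parents without children still appear (COUNT(c.id) gives 0)

Corrected query:
SELECT p.name, COUNT(c.id) FROM authors p LEFT JOIN novels c ON c.author_id = p.id GROUP BY p.name

Result:
name   | COUNT(c.id)
-------+------------
Asimov | 2          
Atwood | 3          
Orwell | 0          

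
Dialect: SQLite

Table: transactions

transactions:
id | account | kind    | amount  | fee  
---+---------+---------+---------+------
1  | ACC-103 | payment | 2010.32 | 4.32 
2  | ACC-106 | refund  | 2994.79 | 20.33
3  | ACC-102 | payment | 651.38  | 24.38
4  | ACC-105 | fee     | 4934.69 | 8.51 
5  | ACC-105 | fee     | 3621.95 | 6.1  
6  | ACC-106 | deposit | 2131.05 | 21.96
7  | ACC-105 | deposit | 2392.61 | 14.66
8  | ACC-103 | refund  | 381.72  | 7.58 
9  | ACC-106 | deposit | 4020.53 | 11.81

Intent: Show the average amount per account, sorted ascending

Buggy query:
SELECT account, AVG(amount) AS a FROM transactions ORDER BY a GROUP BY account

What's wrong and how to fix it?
Bug: ORDER BY appears before GROUP BY; SQL clause order requires GROUP BY first

Fix: Reorder: SELECT … FROM … GROUP BY … ORDER BY …

Corrected query:
SELECT account, AVG(amount) AS a FROM transactions GROUP BY account ORDER BY a

Result:
account | a      
--------+--------
ACC-102 | 651.38 
ACC-103 | 1196.02
ACC-106 | 3048.79
ACC-105 | 3649.75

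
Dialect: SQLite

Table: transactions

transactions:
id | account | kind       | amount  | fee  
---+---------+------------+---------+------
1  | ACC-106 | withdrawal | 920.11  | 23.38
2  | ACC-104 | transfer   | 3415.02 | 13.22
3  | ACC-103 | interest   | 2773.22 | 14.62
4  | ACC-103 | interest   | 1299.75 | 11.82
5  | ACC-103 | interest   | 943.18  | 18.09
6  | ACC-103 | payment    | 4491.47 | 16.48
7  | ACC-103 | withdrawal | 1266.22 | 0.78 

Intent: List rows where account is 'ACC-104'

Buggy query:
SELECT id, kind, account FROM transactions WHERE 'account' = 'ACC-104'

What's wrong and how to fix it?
Bug: 'account' in single quotes is a string literal, not the column; the comparison is literal-vs-literal and never true

Fix: Reference the column as account without single quotes

Corrected query:
SELECT id, kind, account FROM transactions WHERE account = 'ACC-104'

Result:
id | kind     | account
---+----------+--------
2  | transfer | ACC-104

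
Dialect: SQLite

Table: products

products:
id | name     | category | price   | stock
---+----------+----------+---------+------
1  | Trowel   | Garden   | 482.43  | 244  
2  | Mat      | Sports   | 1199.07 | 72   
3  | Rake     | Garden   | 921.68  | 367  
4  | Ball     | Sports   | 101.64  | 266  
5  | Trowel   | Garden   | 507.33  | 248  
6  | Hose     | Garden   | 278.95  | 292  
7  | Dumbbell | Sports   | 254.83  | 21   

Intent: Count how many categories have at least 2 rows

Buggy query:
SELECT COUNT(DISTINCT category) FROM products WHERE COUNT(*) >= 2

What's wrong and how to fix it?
Bug: COUNT(*) cannot appear in WHERE; the per-group count doesn't exist yet

Fix: Group first with HAVING COUNT(*) >= 2, then COUNT the resulting groups

Corrected query:
SELECT COUNT(*) FROM (SELECT category FROM products GROUP BY category HAVING COUNT(*) >= 2)

Result:
COUNT(*)
--------
2       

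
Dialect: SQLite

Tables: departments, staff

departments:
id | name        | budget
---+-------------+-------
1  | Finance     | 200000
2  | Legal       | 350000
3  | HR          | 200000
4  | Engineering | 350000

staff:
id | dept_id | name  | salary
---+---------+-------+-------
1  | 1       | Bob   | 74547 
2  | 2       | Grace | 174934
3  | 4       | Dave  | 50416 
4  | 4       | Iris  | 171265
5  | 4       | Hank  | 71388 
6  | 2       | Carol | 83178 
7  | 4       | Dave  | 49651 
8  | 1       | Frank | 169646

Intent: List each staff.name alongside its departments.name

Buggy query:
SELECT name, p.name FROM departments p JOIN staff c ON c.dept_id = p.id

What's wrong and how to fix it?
Bug: 'name' exists in both joined tables, so the database can't tell which one is meant

Fix: Qualify the column with its table alias (c.name)

Corrected query:
SELECT c.name, p.name FROM departments p JOIN staff c ON c.dept_id = p.id

Result:
name  | name       
------+------------
Bob   | Finance    
Grace | Legal      
Dave  | Engineering
Iris  | Engineering
Hank  | Engineering
Carol | Legal      
Dave  | Engineering
Frank | Finance    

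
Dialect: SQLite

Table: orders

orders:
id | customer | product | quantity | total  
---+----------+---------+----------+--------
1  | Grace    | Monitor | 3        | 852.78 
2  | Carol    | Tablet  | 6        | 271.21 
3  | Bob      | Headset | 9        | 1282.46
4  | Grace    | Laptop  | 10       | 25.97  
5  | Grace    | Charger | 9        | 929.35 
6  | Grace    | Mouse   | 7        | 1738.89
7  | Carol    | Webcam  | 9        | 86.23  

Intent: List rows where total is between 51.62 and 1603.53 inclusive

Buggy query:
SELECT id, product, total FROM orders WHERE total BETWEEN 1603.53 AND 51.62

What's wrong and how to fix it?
Bug: BETWEEN expects the lower bound first; with 1603.53 AND 51.62 the range is empty

Fix: Write BETWEEN 51.62 AND 1603.53

Corrected query:
SELECT id, product, total FROM orders WHERE total BETWEEN 51.62 AND 1603.53

Result:
id | product | total  
---+---------+--------
1  | Monitor | 852.78 
2  | Tablet  | 271.21 
3  | Headset | 1282.46
5  | Charger | 929.35 
7  | Webcam  | 86.23  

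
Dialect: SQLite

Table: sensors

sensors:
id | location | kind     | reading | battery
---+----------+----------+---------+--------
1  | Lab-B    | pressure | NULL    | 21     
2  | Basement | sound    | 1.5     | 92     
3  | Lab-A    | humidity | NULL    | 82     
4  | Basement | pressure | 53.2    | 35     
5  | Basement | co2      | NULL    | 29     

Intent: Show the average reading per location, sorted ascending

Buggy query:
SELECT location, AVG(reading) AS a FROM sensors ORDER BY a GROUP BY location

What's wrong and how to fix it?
Bug: ORDER BY appears before GROUP BY; SQL clause order requires GROUP BY first

Fix: Move ORDER BY to the end, after GROUP BY

Corrected query:
SELECT location, AVG(reading) AS a FROM sensors GROUP BY location ORDER BY a

Result:
location | a    
---------+------
Lab-A    | NULL 
Lab-B    | NULL 
Basement | 27.35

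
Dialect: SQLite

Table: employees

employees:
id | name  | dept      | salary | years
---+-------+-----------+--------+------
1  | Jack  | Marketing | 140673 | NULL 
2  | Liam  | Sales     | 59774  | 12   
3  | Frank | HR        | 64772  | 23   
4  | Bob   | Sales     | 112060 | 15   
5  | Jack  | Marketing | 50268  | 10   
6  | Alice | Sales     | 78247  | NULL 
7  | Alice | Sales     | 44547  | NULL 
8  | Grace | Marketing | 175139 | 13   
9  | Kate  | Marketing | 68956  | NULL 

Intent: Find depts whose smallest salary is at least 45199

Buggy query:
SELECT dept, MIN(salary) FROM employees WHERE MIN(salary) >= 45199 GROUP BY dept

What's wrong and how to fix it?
Bug: MIN() in WHERE is a misuse of aggregate

Fix: Use HAVING for the per-group MIN condition

Corrected query:
SELECT dept, MIN(salary) FROM employees GROUP BY dept HAVING MIN(salary) >= 45199

Result:
dept      | MIN(salary)
----------+------------
HR        | 64772      
Marketing | 50268      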